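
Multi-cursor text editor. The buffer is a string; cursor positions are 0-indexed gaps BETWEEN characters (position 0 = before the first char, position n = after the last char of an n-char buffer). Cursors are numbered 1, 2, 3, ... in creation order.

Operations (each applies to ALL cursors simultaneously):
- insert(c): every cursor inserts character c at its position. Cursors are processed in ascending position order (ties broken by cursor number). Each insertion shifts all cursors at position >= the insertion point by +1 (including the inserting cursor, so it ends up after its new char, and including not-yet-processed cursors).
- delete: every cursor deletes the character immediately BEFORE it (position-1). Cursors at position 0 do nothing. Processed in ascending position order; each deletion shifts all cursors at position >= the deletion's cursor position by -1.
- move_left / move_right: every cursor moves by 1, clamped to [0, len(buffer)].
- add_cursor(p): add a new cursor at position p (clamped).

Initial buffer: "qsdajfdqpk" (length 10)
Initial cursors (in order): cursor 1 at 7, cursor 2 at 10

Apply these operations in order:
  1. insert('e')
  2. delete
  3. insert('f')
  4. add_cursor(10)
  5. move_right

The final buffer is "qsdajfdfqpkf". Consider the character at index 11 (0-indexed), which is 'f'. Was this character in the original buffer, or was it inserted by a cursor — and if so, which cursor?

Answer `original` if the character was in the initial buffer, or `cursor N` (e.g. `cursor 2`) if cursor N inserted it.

After op 1 (insert('e')): buffer="qsdajfdeqpke" (len 12), cursors c1@8 c2@12, authorship .......1...2
After op 2 (delete): buffer="qsdajfdqpk" (len 10), cursors c1@7 c2@10, authorship ..........
After op 3 (insert('f')): buffer="qsdajfdfqpkf" (len 12), cursors c1@8 c2@12, authorship .......1...2
After op 4 (add_cursor(10)): buffer="qsdajfdfqpkf" (len 12), cursors c1@8 c3@10 c2@12, authorship .......1...2
After op 5 (move_right): buffer="qsdajfdfqpkf" (len 12), cursors c1@9 c3@11 c2@12, authorship .......1...2
Authorship (.=original, N=cursor N): . . . . . . . 1 . . . 2
Index 11: author = 2

Answer: cursor 2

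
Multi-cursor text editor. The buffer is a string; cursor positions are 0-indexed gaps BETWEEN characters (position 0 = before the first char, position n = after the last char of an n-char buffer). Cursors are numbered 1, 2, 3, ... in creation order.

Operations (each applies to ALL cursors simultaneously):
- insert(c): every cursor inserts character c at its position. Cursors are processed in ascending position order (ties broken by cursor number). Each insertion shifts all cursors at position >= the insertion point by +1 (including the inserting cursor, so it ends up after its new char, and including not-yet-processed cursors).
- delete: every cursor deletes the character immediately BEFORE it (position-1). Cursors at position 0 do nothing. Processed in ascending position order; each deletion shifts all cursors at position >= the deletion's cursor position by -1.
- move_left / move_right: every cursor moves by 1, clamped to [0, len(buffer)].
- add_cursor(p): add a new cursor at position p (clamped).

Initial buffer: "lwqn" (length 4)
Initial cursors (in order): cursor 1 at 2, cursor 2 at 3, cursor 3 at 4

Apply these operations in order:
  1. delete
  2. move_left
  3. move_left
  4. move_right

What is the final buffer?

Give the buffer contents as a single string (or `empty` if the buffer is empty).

After op 1 (delete): buffer="l" (len 1), cursors c1@1 c2@1 c3@1, authorship .
After op 2 (move_left): buffer="l" (len 1), cursors c1@0 c2@0 c3@0, authorship .
After op 3 (move_left): buffer="l" (len 1), cursors c1@0 c2@0 c3@0, authorship .
After op 4 (move_right): buffer="l" (len 1), cursors c1@1 c2@1 c3@1, authorship .

Answer: l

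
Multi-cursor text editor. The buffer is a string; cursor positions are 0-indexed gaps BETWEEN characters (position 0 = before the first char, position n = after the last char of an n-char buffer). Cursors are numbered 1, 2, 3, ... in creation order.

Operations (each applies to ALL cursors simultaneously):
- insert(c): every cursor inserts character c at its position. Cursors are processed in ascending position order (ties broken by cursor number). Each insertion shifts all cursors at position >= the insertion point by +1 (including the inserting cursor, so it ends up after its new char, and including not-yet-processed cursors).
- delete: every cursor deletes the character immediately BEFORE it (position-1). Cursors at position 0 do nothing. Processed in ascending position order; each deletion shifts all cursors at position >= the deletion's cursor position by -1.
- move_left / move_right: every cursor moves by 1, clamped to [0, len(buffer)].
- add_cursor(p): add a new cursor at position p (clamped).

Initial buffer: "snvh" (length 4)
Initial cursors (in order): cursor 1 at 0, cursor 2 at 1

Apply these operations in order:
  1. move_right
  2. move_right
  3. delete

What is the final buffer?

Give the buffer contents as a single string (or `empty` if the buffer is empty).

After op 1 (move_right): buffer="snvh" (len 4), cursors c1@1 c2@2, authorship ....
After op 2 (move_right): buffer="snvh" (len 4), cursors c1@2 c2@3, authorship ....
After op 3 (delete): buffer="sh" (len 2), cursors c1@1 c2@1, authorship ..

Answer: sh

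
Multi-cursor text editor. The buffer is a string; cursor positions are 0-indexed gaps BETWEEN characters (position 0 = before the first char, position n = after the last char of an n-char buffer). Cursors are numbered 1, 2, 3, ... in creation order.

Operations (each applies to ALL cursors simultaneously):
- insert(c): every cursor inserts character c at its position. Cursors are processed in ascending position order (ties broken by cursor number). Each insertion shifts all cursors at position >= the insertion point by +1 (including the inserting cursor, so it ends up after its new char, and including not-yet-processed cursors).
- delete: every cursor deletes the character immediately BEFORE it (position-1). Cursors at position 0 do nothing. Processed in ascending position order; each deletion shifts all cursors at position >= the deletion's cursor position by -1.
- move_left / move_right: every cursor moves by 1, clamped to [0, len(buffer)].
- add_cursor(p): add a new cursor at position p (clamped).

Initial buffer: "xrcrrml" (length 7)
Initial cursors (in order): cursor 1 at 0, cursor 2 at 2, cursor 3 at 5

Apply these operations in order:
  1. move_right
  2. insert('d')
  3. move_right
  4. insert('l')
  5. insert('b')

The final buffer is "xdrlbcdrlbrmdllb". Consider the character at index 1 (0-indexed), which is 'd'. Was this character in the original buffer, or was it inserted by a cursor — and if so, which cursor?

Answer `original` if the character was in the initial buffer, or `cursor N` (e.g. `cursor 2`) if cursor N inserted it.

Answer: cursor 1

Derivation:
After op 1 (move_right): buffer="xrcrrml" (len 7), cursors c1@1 c2@3 c3@6, authorship .......
After op 2 (insert('d')): buffer="xdrcdrrmdl" (len 10), cursors c1@2 c2@5 c3@9, authorship .1..2...3.
After op 3 (move_right): buffer="xdrcdrrmdl" (len 10), cursors c1@3 c2@6 c3@10, authorship .1..2...3.
After op 4 (insert('l')): buffer="xdrlcdrlrmdll" (len 13), cursors c1@4 c2@8 c3@13, authorship .1.1.2.2..3.3
After op 5 (insert('b')): buffer="xdrlbcdrlbrmdllb" (len 16), cursors c1@5 c2@10 c3@16, authorship .1.11.2.22..3.33
Authorship (.=original, N=cursor N): . 1 . 1 1 . 2 . 2 2 . . 3 . 3 3
Index 1: author = 1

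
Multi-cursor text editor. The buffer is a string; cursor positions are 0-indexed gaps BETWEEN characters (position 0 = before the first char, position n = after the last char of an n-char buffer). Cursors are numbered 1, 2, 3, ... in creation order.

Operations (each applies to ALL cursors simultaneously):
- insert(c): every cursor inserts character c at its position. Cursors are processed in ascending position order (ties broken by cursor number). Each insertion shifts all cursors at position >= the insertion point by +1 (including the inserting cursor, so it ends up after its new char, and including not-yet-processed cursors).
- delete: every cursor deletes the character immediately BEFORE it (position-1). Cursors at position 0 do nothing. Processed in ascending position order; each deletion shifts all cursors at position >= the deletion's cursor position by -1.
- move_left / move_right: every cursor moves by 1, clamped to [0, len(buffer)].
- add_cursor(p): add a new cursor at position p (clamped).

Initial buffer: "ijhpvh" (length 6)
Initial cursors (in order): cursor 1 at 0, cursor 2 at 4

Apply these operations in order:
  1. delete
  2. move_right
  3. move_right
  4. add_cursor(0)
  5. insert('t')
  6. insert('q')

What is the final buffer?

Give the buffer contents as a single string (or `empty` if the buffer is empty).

Answer: tqijtqhvhtq

Derivation:
After op 1 (delete): buffer="ijhvh" (len 5), cursors c1@0 c2@3, authorship .....
After op 2 (move_right): buffer="ijhvh" (len 5), cursors c1@1 c2@4, authorship .....
After op 3 (move_right): buffer="ijhvh" (len 5), cursors c1@2 c2@5, authorship .....
After op 4 (add_cursor(0)): buffer="ijhvh" (len 5), cursors c3@0 c1@2 c2@5, authorship .....
After op 5 (insert('t')): buffer="tijthvht" (len 8), cursors c3@1 c1@4 c2@8, authorship 3..1...2
After op 6 (insert('q')): buffer="tqijtqhvhtq" (len 11), cursors c3@2 c1@6 c2@11, authorship 33..11...22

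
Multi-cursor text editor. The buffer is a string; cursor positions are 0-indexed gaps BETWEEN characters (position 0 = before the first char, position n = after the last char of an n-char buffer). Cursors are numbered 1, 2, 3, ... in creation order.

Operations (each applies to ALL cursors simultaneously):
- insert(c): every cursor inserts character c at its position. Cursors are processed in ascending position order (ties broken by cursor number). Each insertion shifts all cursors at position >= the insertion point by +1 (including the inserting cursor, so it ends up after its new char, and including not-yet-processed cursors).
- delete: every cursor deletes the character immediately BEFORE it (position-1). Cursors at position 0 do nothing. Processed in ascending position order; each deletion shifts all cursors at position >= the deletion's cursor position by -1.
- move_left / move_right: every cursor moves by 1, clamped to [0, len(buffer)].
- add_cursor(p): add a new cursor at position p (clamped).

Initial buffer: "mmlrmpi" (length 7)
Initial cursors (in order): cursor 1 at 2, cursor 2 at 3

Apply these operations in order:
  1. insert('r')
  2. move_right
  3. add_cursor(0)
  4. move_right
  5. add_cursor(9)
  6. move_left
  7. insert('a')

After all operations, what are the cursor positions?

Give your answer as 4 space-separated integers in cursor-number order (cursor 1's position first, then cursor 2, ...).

Answer: 6 9 1 12

Derivation:
After op 1 (insert('r')): buffer="mmrlrrmpi" (len 9), cursors c1@3 c2@5, authorship ..1.2....
After op 2 (move_right): buffer="mmrlrrmpi" (len 9), cursors c1@4 c2@6, authorship ..1.2....
After op 3 (add_cursor(0)): buffer="mmrlrrmpi" (len 9), cursors c3@0 c1@4 c2@6, authorship ..1.2....
After op 4 (move_right): buffer="mmrlrrmpi" (len 9), cursors c3@1 c1@5 c2@7, authorship ..1.2....
After op 5 (add_cursor(9)): buffer="mmrlrrmpi" (len 9), cursors c3@1 c1@5 c2@7 c4@9, authorship ..1.2....
After op 6 (move_left): buffer="mmrlrrmpi" (len 9), cursors c3@0 c1@4 c2@6 c4@8, authorship ..1.2....
After op 7 (insert('a')): buffer="ammrlarrampai" (len 13), cursors c3@1 c1@6 c2@9 c4@12, authorship 3..1.12.2..4.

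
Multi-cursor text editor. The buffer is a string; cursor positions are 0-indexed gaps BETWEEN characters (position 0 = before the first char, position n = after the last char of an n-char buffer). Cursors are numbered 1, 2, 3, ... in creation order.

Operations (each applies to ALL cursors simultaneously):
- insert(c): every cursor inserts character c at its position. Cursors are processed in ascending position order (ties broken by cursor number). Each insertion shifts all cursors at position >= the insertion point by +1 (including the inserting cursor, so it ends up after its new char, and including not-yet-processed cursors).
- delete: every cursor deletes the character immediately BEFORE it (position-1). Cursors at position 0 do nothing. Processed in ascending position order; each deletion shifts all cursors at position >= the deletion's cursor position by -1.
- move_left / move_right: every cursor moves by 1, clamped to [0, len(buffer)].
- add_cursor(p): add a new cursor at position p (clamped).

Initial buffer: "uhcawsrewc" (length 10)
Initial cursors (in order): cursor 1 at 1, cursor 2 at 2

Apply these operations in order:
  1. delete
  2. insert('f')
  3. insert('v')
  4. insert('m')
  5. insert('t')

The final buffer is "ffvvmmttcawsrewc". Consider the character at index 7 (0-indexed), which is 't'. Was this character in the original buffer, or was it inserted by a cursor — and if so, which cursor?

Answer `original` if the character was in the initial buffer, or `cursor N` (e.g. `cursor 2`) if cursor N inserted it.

Answer: cursor 2

Derivation:
After op 1 (delete): buffer="cawsrewc" (len 8), cursors c1@0 c2@0, authorship ........
After op 2 (insert('f')): buffer="ffcawsrewc" (len 10), cursors c1@2 c2@2, authorship 12........
After op 3 (insert('v')): buffer="ffvvcawsrewc" (len 12), cursors c1@4 c2@4, authorship 1212........
After op 4 (insert('m')): buffer="ffvvmmcawsrewc" (len 14), cursors c1@6 c2@6, authorship 121212........
After op 5 (insert('t')): buffer="ffvvmmttcawsrewc" (len 16), cursors c1@8 c2@8, authorship 12121212........
Authorship (.=original, N=cursor N): 1 2 1 2 1 2 1 2 . . . . . . . .
Index 7: author = 2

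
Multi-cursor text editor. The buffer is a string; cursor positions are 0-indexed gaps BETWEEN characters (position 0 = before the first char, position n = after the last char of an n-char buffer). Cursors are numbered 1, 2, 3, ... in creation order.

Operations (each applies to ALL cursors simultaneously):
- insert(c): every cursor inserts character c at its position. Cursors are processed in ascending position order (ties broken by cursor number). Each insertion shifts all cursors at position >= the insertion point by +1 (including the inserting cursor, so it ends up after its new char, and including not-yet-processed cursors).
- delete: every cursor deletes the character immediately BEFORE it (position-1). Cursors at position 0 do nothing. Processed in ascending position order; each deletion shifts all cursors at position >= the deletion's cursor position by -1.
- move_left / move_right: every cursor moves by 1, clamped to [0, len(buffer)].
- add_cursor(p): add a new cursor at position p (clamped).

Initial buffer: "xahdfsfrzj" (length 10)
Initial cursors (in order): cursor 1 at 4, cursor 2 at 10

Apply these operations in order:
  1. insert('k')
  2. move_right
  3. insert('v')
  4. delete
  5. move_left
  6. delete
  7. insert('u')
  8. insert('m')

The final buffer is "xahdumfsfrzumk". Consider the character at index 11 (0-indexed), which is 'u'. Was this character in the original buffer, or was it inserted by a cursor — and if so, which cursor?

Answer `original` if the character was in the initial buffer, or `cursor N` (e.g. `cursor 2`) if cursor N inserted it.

Answer: cursor 2

Derivation:
After op 1 (insert('k')): buffer="xahdkfsfrzjk" (len 12), cursors c1@5 c2@12, authorship ....1......2
After op 2 (move_right): buffer="xahdkfsfrzjk" (len 12), cursors c1@6 c2@12, authorship ....1......2
After op 3 (insert('v')): buffer="xahdkfvsfrzjkv" (len 14), cursors c1@7 c2@14, authorship ....1.1.....22
After op 4 (delete): buffer="xahdkfsfrzjk" (len 12), cursors c1@6 c2@12, authorship ....1......2
After op 5 (move_left): buffer="xahdkfsfrzjk" (len 12), cursors c1@5 c2@11, authorship ....1......2
After op 6 (delete): buffer="xahdfsfrzk" (len 10), cursors c1@4 c2@9, authorship .........2
After op 7 (insert('u')): buffer="xahdufsfrzuk" (len 12), cursors c1@5 c2@11, authorship ....1.....22
After op 8 (insert('m')): buffer="xahdumfsfrzumk" (len 14), cursors c1@6 c2@13, authorship ....11.....222
Authorship (.=original, N=cursor N): . . . . 1 1 . . . . . 2 2 2
Index 11: author = 2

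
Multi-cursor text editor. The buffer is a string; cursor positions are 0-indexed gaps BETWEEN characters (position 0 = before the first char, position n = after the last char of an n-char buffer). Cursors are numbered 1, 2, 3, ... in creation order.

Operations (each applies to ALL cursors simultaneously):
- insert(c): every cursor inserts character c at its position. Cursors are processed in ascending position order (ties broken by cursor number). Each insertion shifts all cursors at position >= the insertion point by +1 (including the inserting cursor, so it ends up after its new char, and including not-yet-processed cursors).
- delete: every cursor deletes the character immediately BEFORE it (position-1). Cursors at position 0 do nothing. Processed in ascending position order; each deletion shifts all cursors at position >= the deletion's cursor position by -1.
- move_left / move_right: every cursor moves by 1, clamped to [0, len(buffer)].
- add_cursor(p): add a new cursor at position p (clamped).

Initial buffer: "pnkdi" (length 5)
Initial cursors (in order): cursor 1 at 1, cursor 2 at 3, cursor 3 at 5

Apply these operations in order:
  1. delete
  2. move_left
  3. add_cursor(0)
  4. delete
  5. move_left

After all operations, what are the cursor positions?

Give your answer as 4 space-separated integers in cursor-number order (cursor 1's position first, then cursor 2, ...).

Answer: 0 0 0 0

Derivation:
After op 1 (delete): buffer="nd" (len 2), cursors c1@0 c2@1 c3@2, authorship ..
After op 2 (move_left): buffer="nd" (len 2), cursors c1@0 c2@0 c3@1, authorship ..
After op 3 (add_cursor(0)): buffer="nd" (len 2), cursors c1@0 c2@0 c4@0 c3@1, authorship ..
After op 4 (delete): buffer="d" (len 1), cursors c1@0 c2@0 c3@0 c4@0, authorship .
After op 5 (move_left): buffer="d" (len 1), cursors c1@0 c2@0 c3@0 c4@0, authorship .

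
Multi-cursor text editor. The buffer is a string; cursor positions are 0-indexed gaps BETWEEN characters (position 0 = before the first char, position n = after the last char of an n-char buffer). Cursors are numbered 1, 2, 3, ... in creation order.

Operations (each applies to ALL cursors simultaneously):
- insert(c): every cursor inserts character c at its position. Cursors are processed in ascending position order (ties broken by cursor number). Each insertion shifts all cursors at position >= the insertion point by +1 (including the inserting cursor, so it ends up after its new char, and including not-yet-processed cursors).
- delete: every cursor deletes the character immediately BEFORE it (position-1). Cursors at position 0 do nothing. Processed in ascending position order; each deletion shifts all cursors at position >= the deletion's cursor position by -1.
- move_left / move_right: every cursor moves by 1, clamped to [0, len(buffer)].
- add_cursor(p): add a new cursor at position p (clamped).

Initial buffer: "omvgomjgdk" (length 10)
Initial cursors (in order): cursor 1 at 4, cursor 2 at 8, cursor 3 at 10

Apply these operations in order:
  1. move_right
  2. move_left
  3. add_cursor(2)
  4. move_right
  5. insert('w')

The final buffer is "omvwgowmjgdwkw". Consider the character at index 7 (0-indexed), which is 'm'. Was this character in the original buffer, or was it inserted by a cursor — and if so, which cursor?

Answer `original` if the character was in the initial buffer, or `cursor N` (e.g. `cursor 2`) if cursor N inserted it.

Answer: original

Derivation:
After op 1 (move_right): buffer="omvgomjgdk" (len 10), cursors c1@5 c2@9 c3@10, authorship ..........
After op 2 (move_left): buffer="omvgomjgdk" (len 10), cursors c1@4 c2@8 c3@9, authorship ..........
After op 3 (add_cursor(2)): buffer="omvgomjgdk" (len 10), cursors c4@2 c1@4 c2@8 c3@9, authorship ..........
After op 4 (move_right): buffer="omvgomjgdk" (len 10), cursors c4@3 c1@5 c2@9 c3@10, authorship ..........
After op 5 (insert('w')): buffer="omvwgowmjgdwkw" (len 14), cursors c4@4 c1@7 c2@12 c3@14, authorship ...4..1....2.3
Authorship (.=original, N=cursor N): . . . 4 . . 1 . . . . 2 . 3
Index 7: author = original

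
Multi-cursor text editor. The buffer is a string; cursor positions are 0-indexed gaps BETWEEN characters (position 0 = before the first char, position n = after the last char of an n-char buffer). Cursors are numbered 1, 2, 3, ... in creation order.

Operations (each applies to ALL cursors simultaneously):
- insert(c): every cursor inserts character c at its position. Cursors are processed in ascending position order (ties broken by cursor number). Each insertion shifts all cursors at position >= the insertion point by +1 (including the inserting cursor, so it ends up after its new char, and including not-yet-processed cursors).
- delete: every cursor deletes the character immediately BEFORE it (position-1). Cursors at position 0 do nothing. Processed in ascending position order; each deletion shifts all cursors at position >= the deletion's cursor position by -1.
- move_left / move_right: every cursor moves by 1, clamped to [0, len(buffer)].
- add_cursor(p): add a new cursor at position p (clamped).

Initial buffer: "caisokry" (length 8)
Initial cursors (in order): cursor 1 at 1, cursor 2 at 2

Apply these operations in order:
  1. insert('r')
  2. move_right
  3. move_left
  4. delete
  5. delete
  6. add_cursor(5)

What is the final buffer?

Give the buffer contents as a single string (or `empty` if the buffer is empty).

Answer: isokry

Derivation:
After op 1 (insert('r')): buffer="crarisokry" (len 10), cursors c1@2 c2@4, authorship .1.2......
After op 2 (move_right): buffer="crarisokry" (len 10), cursors c1@3 c2@5, authorship .1.2......
After op 3 (move_left): buffer="crarisokry" (len 10), cursors c1@2 c2@4, authorship .1.2......
After op 4 (delete): buffer="caisokry" (len 8), cursors c1@1 c2@2, authorship ........
After op 5 (delete): buffer="isokry" (len 6), cursors c1@0 c2@0, authorship ......
After op 6 (add_cursor(5)): buffer="isokry" (len 6), cursors c1@0 c2@0 c3@5, authorship ......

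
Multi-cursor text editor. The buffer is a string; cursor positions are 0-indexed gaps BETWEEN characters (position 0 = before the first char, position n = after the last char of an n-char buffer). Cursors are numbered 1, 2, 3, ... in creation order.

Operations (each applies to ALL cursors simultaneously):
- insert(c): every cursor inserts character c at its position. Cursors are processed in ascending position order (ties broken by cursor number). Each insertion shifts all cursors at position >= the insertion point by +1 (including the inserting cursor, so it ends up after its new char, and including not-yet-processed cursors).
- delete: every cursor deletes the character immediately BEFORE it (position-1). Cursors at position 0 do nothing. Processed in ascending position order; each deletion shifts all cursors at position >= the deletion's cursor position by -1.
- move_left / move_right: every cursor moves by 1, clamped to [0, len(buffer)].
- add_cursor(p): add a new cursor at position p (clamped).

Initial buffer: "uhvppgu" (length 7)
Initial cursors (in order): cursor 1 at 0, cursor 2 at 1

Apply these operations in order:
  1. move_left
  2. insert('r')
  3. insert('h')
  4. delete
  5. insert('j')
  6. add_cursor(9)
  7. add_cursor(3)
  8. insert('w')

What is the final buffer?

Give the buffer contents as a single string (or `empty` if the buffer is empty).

After op 1 (move_left): buffer="uhvppgu" (len 7), cursors c1@0 c2@0, authorship .......
After op 2 (insert('r')): buffer="rruhvppgu" (len 9), cursors c1@2 c2@2, authorship 12.......
After op 3 (insert('h')): buffer="rrhhuhvppgu" (len 11), cursors c1@4 c2@4, authorship 1212.......
After op 4 (delete): buffer="rruhvppgu" (len 9), cursors c1@2 c2@2, authorship 12.......
After op 5 (insert('j')): buffer="rrjjuhvppgu" (len 11), cursors c1@4 c2@4, authorship 1212.......
After op 6 (add_cursor(9)): buffer="rrjjuhvppgu" (len 11), cursors c1@4 c2@4 c3@9, authorship 1212.......
After op 7 (add_cursor(3)): buffer="rrjjuhvppgu" (len 11), cursors c4@3 c1@4 c2@4 c3@9, authorship 1212.......
After op 8 (insert('w')): buffer="rrjwjwwuhvppwgu" (len 15), cursors c4@4 c1@7 c2@7 c3@13, authorship 1214212.....3..

Answer: rrjwjwwuhvppwgu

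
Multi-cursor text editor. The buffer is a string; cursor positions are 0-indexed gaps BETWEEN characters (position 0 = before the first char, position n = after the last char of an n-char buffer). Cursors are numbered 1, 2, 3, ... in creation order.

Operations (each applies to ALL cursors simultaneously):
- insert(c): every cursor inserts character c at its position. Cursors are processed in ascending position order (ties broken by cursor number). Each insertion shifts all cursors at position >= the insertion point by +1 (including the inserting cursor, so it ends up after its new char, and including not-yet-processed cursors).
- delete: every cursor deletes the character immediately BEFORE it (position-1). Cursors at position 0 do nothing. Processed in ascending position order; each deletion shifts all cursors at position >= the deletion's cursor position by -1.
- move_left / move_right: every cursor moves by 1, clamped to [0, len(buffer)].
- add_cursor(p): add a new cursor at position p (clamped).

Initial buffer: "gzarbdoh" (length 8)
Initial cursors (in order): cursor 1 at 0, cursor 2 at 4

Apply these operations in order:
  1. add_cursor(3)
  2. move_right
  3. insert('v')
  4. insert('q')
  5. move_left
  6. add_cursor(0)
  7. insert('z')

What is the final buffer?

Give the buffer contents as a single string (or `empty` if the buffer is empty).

Answer: zgvzqzarvzqbvzqdoh

Derivation:
After op 1 (add_cursor(3)): buffer="gzarbdoh" (len 8), cursors c1@0 c3@3 c2@4, authorship ........
After op 2 (move_right): buffer="gzarbdoh" (len 8), cursors c1@1 c3@4 c2@5, authorship ........
After op 3 (insert('v')): buffer="gvzarvbvdoh" (len 11), cursors c1@2 c3@6 c2@8, authorship .1...3.2...
After op 4 (insert('q')): buffer="gvqzarvqbvqdoh" (len 14), cursors c1@3 c3@8 c2@11, authorship .11...33.22...
After op 5 (move_left): buffer="gvqzarvqbvqdoh" (len 14), cursors c1@2 c3@7 c2@10, authorship .11...33.22...
After op 6 (add_cursor(0)): buffer="gvqzarvqbvqdoh" (len 14), cursors c4@0 c1@2 c3@7 c2@10, authorship .11...33.22...
After op 7 (insert('z')): buffer="zgvzqzarvzqbvzqdoh" (len 18), cursors c4@1 c1@4 c3@10 c2@14, authorship 4.111...333.222...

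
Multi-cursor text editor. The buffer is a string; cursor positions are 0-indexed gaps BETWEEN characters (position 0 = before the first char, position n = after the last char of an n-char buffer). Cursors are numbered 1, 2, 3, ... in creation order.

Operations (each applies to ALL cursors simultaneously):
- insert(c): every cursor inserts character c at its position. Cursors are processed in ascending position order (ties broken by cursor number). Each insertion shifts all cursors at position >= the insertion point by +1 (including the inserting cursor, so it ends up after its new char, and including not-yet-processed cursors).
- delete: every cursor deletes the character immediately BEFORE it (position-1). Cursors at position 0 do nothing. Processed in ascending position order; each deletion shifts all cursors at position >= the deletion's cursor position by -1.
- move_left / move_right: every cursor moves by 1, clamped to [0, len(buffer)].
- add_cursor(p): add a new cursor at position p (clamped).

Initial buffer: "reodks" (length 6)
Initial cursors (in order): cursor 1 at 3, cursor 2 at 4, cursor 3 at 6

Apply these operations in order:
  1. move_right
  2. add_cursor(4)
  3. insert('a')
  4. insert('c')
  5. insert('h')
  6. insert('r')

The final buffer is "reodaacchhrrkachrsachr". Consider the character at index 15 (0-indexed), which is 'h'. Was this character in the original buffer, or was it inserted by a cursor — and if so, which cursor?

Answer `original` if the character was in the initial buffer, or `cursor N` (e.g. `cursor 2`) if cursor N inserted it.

After op 1 (move_right): buffer="reodks" (len 6), cursors c1@4 c2@5 c3@6, authorship ......
After op 2 (add_cursor(4)): buffer="reodks" (len 6), cursors c1@4 c4@4 c2@5 c3@6, authorship ......
After op 3 (insert('a')): buffer="reodaakasa" (len 10), cursors c1@6 c4@6 c2@8 c3@10, authorship ....14.2.3
After op 4 (insert('c')): buffer="reodaacckacsac" (len 14), cursors c1@8 c4@8 c2@11 c3@14, authorship ....1414.22.33
After op 5 (insert('h')): buffer="reodaacchhkachsach" (len 18), cursors c1@10 c4@10 c2@14 c3@18, authorship ....141414.222.333
After op 6 (insert('r')): buffer="reodaacchhrrkachrsachr" (len 22), cursors c1@12 c4@12 c2@17 c3@22, authorship ....14141414.2222.3333
Authorship (.=original, N=cursor N): . . . . 1 4 1 4 1 4 1 4 . 2 2 2 2 . 3 3 3 3
Index 15: author = 2

Answer: cursor 2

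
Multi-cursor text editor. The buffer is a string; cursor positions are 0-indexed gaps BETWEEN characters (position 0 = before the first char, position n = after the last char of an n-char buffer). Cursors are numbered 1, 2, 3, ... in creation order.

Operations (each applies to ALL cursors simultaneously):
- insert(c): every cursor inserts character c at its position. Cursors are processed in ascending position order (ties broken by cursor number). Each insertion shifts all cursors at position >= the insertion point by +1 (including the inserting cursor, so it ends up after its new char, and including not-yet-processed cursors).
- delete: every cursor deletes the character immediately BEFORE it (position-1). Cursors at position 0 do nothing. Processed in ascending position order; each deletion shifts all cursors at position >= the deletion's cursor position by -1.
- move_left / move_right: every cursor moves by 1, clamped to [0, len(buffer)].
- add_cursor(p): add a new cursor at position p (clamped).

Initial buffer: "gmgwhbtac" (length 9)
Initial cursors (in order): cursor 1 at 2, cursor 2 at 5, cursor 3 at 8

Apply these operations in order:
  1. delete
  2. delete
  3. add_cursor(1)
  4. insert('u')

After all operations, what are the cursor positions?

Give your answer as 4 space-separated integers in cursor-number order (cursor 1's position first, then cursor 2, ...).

After op 1 (delete): buffer="ggwbtc" (len 6), cursors c1@1 c2@3 c3@5, authorship ......
After op 2 (delete): buffer="gbc" (len 3), cursors c1@0 c2@1 c3@2, authorship ...
After op 3 (add_cursor(1)): buffer="gbc" (len 3), cursors c1@0 c2@1 c4@1 c3@2, authorship ...
After op 4 (insert('u')): buffer="uguubuc" (len 7), cursors c1@1 c2@4 c4@4 c3@6, authorship 1.24.3.

Answer: 1 4 6 4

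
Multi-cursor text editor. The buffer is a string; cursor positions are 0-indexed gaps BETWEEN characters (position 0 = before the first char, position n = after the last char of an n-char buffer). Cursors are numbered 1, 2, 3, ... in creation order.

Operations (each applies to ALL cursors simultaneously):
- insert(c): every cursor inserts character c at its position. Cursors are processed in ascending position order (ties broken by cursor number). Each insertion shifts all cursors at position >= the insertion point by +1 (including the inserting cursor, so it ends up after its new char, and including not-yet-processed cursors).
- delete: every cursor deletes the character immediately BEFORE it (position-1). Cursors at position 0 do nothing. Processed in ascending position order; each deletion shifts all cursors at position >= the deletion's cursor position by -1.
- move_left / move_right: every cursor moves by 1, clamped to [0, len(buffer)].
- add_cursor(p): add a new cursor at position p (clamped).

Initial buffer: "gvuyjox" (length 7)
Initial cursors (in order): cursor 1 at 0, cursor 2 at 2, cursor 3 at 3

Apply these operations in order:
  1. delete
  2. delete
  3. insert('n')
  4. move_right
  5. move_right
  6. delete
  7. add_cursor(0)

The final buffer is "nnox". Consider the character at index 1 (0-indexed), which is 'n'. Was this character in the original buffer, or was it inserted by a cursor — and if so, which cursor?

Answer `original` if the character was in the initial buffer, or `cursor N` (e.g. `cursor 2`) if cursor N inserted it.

Answer: cursor 2

Derivation:
After op 1 (delete): buffer="gyjox" (len 5), cursors c1@0 c2@1 c3@1, authorship .....
After op 2 (delete): buffer="yjox" (len 4), cursors c1@0 c2@0 c3@0, authorship ....
After op 3 (insert('n')): buffer="nnnyjox" (len 7), cursors c1@3 c2@3 c3@3, authorship 123....
After op 4 (move_right): buffer="nnnyjox" (len 7), cursors c1@4 c2@4 c3@4, authorship 123....
After op 5 (move_right): buffer="nnnyjox" (len 7), cursors c1@5 c2@5 c3@5, authorship 123....
After op 6 (delete): buffer="nnox" (len 4), cursors c1@2 c2@2 c3@2, authorship 12..
After op 7 (add_cursor(0)): buffer="nnox" (len 4), cursors c4@0 c1@2 c2@2 c3@2, authorship 12..
Authorship (.=original, N=cursor N): 1 2 . .
Index 1: author = 2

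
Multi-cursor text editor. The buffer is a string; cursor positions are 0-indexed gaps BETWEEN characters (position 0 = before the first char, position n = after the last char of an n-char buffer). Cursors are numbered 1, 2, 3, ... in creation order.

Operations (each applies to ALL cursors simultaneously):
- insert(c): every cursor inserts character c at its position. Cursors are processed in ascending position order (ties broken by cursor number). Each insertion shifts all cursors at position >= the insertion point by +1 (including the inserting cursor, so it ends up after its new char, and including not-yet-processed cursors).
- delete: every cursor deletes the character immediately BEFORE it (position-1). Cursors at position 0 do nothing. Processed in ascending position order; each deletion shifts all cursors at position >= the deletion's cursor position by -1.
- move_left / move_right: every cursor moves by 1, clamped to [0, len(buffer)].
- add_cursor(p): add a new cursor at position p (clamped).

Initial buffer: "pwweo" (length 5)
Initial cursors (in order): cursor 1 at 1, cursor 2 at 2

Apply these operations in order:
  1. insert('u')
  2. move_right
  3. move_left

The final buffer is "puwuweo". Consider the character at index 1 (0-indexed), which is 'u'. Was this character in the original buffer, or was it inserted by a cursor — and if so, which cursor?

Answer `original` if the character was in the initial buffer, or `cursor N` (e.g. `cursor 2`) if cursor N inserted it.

Answer: cursor 1

Derivation:
After op 1 (insert('u')): buffer="puwuweo" (len 7), cursors c1@2 c2@4, authorship .1.2...
After op 2 (move_right): buffer="puwuweo" (len 7), cursors c1@3 c2@5, authorship .1.2...
After op 3 (move_left): buffer="puwuweo" (len 7), cursors c1@2 c2@4, authorship .1.2...
Authorship (.=original, N=cursor N): . 1 . 2 . . .
Index 1: author = 1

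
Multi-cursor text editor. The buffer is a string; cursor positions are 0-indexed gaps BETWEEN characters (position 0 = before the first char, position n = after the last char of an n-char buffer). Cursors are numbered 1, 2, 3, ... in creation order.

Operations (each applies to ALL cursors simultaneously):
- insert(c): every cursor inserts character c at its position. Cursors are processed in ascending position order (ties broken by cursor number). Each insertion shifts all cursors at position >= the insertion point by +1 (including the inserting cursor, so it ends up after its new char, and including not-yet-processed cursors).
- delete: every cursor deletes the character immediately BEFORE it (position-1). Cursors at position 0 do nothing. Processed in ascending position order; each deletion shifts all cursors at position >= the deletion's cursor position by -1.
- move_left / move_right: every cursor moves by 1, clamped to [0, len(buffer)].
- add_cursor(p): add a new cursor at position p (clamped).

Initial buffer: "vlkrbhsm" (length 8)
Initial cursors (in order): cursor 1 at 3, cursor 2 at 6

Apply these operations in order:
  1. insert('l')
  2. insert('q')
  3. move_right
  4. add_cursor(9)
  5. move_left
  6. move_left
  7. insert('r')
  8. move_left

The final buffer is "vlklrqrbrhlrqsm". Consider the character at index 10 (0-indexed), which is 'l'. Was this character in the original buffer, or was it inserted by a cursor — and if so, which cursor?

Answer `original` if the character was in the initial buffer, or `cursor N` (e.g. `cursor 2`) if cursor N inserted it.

After op 1 (insert('l')): buffer="vlklrbhlsm" (len 10), cursors c1@4 c2@8, authorship ...1...2..
After op 2 (insert('q')): buffer="vlklqrbhlqsm" (len 12), cursors c1@5 c2@10, authorship ...11...22..
After op 3 (move_right): buffer="vlklqrbhlqsm" (len 12), cursors c1@6 c2@11, authorship ...11...22..
After op 4 (add_cursor(9)): buffer="vlklqrbhlqsm" (len 12), cursors c1@6 c3@9 c2@11, authorship ...11...22..
After op 5 (move_left): buffer="vlklqrbhlqsm" (len 12), cursors c1@5 c3@8 c2@10, authorship ...11...22..
After op 6 (move_left): buffer="vlklqrbhlqsm" (len 12), cursors c1@4 c3@7 c2@9, authorship ...11...22..
After op 7 (insert('r')): buffer="vlklrqrbrhlrqsm" (len 15), cursors c1@5 c3@9 c2@12, authorship ...111..3.222..
After op 8 (move_left): buffer="vlklrqrbrhlrqsm" (len 15), cursors c1@4 c3@8 c2@11, authorship ...111..3.222..
Authorship (.=original, N=cursor N): . . . 1 1 1 . . 3 . 2 2 2 . .
Index 10: author = 2

Answer: cursor 2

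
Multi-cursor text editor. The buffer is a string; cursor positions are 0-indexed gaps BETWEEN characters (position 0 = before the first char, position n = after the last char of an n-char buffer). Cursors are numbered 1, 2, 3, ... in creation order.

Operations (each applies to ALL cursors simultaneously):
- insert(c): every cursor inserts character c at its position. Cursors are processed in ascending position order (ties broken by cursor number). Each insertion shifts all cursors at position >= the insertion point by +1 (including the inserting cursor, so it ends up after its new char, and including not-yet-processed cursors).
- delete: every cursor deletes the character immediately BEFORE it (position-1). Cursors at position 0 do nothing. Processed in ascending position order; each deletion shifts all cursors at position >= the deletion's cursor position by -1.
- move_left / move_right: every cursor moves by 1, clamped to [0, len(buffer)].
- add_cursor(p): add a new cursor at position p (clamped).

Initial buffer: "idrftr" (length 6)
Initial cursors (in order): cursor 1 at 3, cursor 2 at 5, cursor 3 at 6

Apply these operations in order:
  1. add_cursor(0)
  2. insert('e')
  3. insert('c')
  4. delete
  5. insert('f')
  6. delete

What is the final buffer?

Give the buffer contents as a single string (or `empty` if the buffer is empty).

After op 1 (add_cursor(0)): buffer="idrftr" (len 6), cursors c4@0 c1@3 c2@5 c3@6, authorship ......
After op 2 (insert('e')): buffer="eidreftere" (len 10), cursors c4@1 c1@5 c2@8 c3@10, authorship 4...1..2.3
After op 3 (insert('c')): buffer="ecidrecftecrec" (len 14), cursors c4@2 c1@7 c2@11 c3@14, authorship 44...11..22.33
After op 4 (delete): buffer="eidreftere" (len 10), cursors c4@1 c1@5 c2@8 c3@10, authorship 4...1..2.3
After op 5 (insert('f')): buffer="efidrefftefref" (len 14), cursors c4@2 c1@7 c2@11 c3@14, authorship 44...11..22.33
After op 6 (delete): buffer="eidreftere" (len 10), cursors c4@1 c1@5 c2@8 c3@10, authorship 4...1..2.3

Answer: eidreftere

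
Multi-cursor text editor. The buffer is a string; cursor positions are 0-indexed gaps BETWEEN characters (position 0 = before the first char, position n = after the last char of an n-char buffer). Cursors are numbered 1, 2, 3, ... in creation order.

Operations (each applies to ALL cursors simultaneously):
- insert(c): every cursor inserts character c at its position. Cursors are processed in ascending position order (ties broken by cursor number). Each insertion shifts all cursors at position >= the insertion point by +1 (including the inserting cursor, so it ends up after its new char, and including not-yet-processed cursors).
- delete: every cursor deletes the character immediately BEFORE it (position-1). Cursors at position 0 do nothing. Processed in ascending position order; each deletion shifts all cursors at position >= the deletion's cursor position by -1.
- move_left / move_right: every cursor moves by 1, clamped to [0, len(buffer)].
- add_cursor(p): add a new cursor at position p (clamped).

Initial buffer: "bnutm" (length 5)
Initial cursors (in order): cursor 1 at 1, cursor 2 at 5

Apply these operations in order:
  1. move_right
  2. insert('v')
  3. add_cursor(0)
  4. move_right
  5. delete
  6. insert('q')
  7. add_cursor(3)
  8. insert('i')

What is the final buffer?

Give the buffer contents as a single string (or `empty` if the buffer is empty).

Answer: qinviqitmqi

Derivation:
After op 1 (move_right): buffer="bnutm" (len 5), cursors c1@2 c2@5, authorship .....
After op 2 (insert('v')): buffer="bnvutmv" (len 7), cursors c1@3 c2@7, authorship ..1...2
After op 3 (add_cursor(0)): buffer="bnvutmv" (len 7), cursors c3@0 c1@3 c2@7, authorship ..1...2
After op 4 (move_right): buffer="bnvutmv" (len 7), cursors c3@1 c1@4 c2@7, authorship ..1...2
After op 5 (delete): buffer="nvtm" (len 4), cursors c3@0 c1@2 c2@4, authorship .1..
After op 6 (insert('q')): buffer="qnvqtmq" (len 7), cursors c3@1 c1@4 c2@7, authorship 3.11..2
After op 7 (add_cursor(3)): buffer="qnvqtmq" (len 7), cursors c3@1 c4@3 c1@4 c2@7, authorship 3.11..2
After op 8 (insert('i')): buffer="qinviqitmqi" (len 11), cursors c3@2 c4@5 c1@7 c2@11, authorship 33.1411..22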